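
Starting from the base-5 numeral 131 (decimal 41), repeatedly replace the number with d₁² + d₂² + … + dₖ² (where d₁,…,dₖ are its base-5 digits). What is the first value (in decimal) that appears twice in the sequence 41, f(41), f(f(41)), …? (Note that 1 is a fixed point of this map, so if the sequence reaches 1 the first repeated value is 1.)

41 = (1,3,1)_5 → 1² + 3² + 1² = 11
11 = (2,1)_5 → 2² + 1² = 5
5 = (1,0)_5 → 1² + 0² = 1  — reached the fixed point 1.
1 → 1, so 1 is the first repeated value.

1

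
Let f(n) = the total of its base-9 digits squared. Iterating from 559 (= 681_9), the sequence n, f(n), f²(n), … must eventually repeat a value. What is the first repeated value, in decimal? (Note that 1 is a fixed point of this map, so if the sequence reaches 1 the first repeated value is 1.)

559 = (6,8,1)_9 → 6² + 8² + 1² = 101
101 = (1,2,2)_9 → 1² + 2² + 2² = 9
9 = (1,0)_9 → 1² + 0² = 1  — reached the fixed point 1.
1 → 1, so 1 is the first repeated value.

1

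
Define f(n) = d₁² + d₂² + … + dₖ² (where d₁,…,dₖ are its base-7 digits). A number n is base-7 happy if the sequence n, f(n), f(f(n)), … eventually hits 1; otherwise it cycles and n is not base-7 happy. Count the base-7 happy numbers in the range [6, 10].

6: 6 → 36 → 26 → 34 → 52 → 10 → 10  (repeats 10)
7: 7 → 1  (reaches 1)
8: 8 → 2 → 4 → 16 → 8  (repeats 8)
9: 9 → 5 → 25 → 25  (repeats 25)
10: 10 → 10  (repeats 10)
base-7 happy: 7

1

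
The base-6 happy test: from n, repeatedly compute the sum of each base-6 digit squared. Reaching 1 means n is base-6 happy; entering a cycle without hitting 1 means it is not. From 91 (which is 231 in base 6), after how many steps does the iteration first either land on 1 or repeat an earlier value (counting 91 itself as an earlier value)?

11

91 = (2,3,1)_6 → 2² + 3² + 1² = 14
14 = (2,2)_6 → 2² + 2² = 8
8 = (1,2)_6 → 1² + 2² = 5
5 = (5)_6 → 5² = 25
25 = (4,1)_6 → 4² + 1² = 17
17 = (2,5)_6 → 2² + 5² = 29
29 = (4,5)_6 → 4² + 5² = 41
41 = (1,0,5)_6 → 1² + 0² + 5² = 26
26 = (4,2)_6 → 4² + 2² = 20
20 = (3,2)_6 → 3² + 2² = 13
13 = (2,1)_6 → 2² + 1² = 5  — 5 repeats.
That took 11 steps.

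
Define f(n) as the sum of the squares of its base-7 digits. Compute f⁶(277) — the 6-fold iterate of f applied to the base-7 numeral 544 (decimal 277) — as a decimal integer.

277 = (5,4,4)_7 → 5² + 4² + 4² = 25 + 16 + 16 = 57
57 = (1,1,1)_7 → 1² + 1² + 1² = 1 + 1 + 1 = 3
3 = (3)_7 → 3² = 9
9 = (1,2)_7 → 1² + 2² = 1 + 4 = 5
5 = (5)_7 → 5² = 25
25 = (3,4)_7 → 3² + 4² = 9 + 16 = 25

25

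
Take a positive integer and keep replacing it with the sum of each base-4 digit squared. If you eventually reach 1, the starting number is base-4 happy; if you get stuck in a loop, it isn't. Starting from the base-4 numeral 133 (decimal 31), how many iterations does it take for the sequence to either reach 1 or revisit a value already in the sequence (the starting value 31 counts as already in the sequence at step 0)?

5

31 = (1,3,3)_4 → 1² + 3² + 3² = 19
19 = (1,0,3)_4 → 1² + 0² + 3² = 10
10 = (2,2)_4 → 2² + 2² = 8
8 = (2,0)_4 → 2² + 0² = 4
4 = (1,0)_4 → 1² + 0² = 1  — reached 1.
That took 5 steps.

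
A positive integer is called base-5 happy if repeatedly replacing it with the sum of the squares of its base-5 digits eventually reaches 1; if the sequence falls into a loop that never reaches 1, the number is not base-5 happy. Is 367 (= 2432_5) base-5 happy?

base-5 happy

367 = (2,4,3,2)_5 → 2² + 4² + 3² + 2² = 33
33 = (1,1,3)_5 → 1² + 1² + 3² = 11
11 = (2,1)_5 → 2² + 1² = 5
5 = (1,0)_5 → 1² + 0² = 1  — reached 1.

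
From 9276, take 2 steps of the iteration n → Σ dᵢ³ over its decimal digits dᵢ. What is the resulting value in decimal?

9276 → 9³ + 2³ + 7³ + 6³ = 729 + 8 + 343 + 216 = 1296
1296 → 1³ + 2³ + 9³ + 6³ = 1 + 8 + 729 + 216 = 954

954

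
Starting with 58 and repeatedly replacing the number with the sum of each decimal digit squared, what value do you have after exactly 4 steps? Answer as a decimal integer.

58 → 5² + 8² = 25 + 64 = 89
89 → 8² + 9² = 64 + 81 = 145
145 → 1² + 4² + 5² = 1 + 16 + 25 = 42
42 → 4² + 2² = 16 + 4 = 20

20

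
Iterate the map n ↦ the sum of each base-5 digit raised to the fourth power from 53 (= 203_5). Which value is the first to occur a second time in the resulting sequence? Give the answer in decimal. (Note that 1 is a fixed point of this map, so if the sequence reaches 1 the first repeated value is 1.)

53 = (2,0,3)_5 → 97
97 = (3,4,2)_5 → 353
353 = (2,4,0,3)_5 → 353  — 353 already appeared earlier.

353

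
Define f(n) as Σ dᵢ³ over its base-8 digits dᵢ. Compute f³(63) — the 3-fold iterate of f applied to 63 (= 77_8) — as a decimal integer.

368

63 = (7,7)_8 → 7³ + 7³ = 343 + 343 = 686
686 = (1,2,5,6)_8 → 1³ + 2³ + 5³ + 6³ = 1 + 8 + 125 + 216 = 350
350 = (5,3,6)_8 → 5³ + 3³ + 6³ = 125 + 27 + 216 = 368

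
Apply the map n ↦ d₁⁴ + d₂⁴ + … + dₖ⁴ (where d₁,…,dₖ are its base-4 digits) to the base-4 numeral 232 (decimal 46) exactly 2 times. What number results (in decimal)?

83

46 = (2,3,2)_4 → 2⁴ + 3⁴ + 2⁴ = 16 + 81 + 16 = 113
113 = (1,3,0,1)_4 → 1⁴ + 3⁴ + 0⁴ + 1⁴ = 1 + 81 + 0 + 1 = 83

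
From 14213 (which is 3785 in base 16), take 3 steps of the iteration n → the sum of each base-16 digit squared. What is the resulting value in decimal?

14213 = (3,7,8,5)_16 → 3² + 7² + 8² + 5² = 9 + 49 + 64 + 25 = 147
147 = (9,3)_16 → 9² + 3² = 81 + 9 = 90
90 = (5,10)_16 → 5² + 10² = 25 + 100 = 125

125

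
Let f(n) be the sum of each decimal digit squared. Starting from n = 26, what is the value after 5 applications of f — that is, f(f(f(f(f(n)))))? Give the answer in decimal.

26 → 2² + 6² = 4 + 36 = 40
40 → 4² + 0² = 16 + 0 = 16
16 → 1² + 6² = 1 + 36 = 37
37 → 3² + 7² = 9 + 49 = 58
58 → 5² + 8² = 25 + 64 = 89

89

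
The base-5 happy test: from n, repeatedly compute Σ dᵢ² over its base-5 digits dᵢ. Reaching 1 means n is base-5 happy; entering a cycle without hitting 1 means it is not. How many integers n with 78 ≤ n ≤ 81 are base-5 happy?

2

78: 78 → 18 → 18  — not base-5 happy
79: 79 → 25 → 1  — base-5 happy
80: 80 → 10 → 4 → 16 → 10  — not base-5 happy
81: 81 → 11 → 5 → 1  — base-5 happy
base-5 happy: 79, 81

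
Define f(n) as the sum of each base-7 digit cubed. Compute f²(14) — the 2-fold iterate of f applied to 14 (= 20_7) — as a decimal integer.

2

14 = (2,0)_7 → 2³ + 0³ = 8 + 0 = 8
8 = (1,1)_7 → 1³ + 1³ = 1 + 1 = 2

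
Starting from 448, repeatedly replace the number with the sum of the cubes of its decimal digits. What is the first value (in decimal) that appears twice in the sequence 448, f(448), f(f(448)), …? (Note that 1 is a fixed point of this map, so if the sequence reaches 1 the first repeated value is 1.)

448 → 4³ + 4³ + 8³ = 64 + 64 + 512 = 640
640 → 6³ + 4³ + 0³ = 216 + 64 + 0 = 280
280 → 2³ + 8³ + 0³ = 8 + 512 + 0 = 520
520 → 5³ + 2³ + 0³ = 125 + 8 + 0 = 133
133 → 1³ + 3³ + 3³ = 1 + 27 + 27 = 55
55 → 5³ + 5³ = 125 + 125 = 250
250 → 2³ + 5³ + 0³ = 8 + 125 + 0 = 133  — 133 already appeared earlier.

133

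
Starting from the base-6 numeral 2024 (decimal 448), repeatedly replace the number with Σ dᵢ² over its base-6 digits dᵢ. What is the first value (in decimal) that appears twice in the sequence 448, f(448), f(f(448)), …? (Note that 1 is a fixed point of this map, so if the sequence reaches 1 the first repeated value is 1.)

448 = (2,0,2,4)_6 → 2² + 0² + 2² + 4² = 4 + 0 + 4 + 16 = 24
24 = (4,0)_6 → 4² + 0² = 16 + 0 = 16
16 = (2,4)_6 → 2² + 4² = 4 + 16 = 20
20 = (3,2)_6 → 3² + 2² = 9 + 4 = 13
13 = (2,1)_6 → 2² + 1² = 4 + 1 = 5
5 = (5)_6 → 5² = 25
25 = (4,1)_6 → 4² + 1² = 16 + 1 = 17
17 = (2,5)_6 → 2² + 5² = 4 + 25 = 29
29 = (4,5)_6 → 4² + 5² = 16 + 25 = 41
41 = (1,0,5)_6 → 1² + 0² + 5² = 1 + 0 + 25 = 26
26 = (4,2)_6 → 4² + 2² = 16 + 4 = 20  — 20 already appeared earlier.

20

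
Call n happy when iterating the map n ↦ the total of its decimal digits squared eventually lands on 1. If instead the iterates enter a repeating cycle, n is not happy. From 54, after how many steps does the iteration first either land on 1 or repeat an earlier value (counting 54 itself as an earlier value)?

15

54 → 5² + 4² = 41
41 → 4² + 1² = 17
17 → 1² + 7² = 50
50 → 5² + 0² = 25
25 → 2² + 5² = 29
29 → 2² + 9² = 85
85 → 8² + 5² = 89
89 → 8² + 9² = 145
145 → 1² + 4² + 5² = 42
42 → 4² + 2² = 20
20 → 2² + 0² = 4
4 → 4² = 16
16 → 1² + 6² = 37
37 → 3² + 7² = 58
58 → 5² + 8² = 89  — 89 repeats.
That took 15 steps.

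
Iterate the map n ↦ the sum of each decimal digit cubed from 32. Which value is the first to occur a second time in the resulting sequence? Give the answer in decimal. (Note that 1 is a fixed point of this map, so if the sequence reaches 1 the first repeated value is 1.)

32 → 3³ + 2³ = 35
35 → 3³ + 5³ = 152
152 → 1³ + 5³ + 2³ = 134
134 → 1³ + 3³ + 4³ = 92
92 → 9³ + 2³ = 737
737 → 7³ + 3³ + 7³ = 713
713 → 7³ + 1³ + 3³ = 371
371 → 3³ + 7³ + 1³ = 371  — 371 already appeared earlier.

371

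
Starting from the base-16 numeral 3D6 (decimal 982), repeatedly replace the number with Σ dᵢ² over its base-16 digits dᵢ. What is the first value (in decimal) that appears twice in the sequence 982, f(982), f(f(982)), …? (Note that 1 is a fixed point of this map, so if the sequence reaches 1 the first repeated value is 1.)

982 = (3,13,6)_16 → 214
214 = (13,6)_16 → 205
205 = (12,13)_16 → 313
313 = (1,3,9)_16 → 91
91 = (5,11)_16 → 146
146 = (9,2)_16 → 85
85 = (5,5)_16 → 50
50 = (3,2)_16 → 13
13 = (13)_16 → 169
169 = (10,9)_16 → 181
181 = (11,5)_16 → 146  — 146 already appeared earlier.

146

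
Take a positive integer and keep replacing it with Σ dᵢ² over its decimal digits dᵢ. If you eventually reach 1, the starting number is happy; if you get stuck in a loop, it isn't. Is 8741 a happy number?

8741 → 8² + 7² + 4² + 1² = 64 + 49 + 16 + 1 = 130
130 → 1² + 3² + 0² = 1 + 9 + 0 = 10
10 → 1² + 0² = 1 + 0 = 1  — reached 1.

happy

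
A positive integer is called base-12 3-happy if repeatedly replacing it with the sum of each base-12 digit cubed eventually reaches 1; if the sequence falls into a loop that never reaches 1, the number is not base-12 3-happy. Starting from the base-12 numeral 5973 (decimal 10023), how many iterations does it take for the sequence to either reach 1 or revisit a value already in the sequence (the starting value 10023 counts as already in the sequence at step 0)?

9

10023 = (5,9,7,3)_12 → 5³ + 9³ + 7³ + 3³ = 1224
1224 = (8,6,0)_12 → 8³ + 6³ + 0³ = 728
728 = (5,0,8)_12 → 5³ + 0³ + 8³ = 637
637 = (4,5,1)_12 → 4³ + 5³ + 1³ = 190
190 = (1,3,10)_12 → 1³ + 3³ + 10³ = 1028
1028 = (7,1,8)_12 → 7³ + 1³ + 8³ = 856
856 = (5,11,4)_12 → 5³ + 11³ + 4³ = 1520
1520 = (10,6,8)_12 → 10³ + 6³ + 8³ = 1728
1728 = (1,0,0,0)_12 → 1³ + 0³ + 0³ + 0³ = 1  — reached 1.
That took 9 steps.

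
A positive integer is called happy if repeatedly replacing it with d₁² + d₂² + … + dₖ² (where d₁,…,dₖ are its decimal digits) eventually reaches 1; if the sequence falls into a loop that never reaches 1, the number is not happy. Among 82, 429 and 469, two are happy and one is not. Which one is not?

429

82: 82 → 68 → 100 → 1  — reaches 1 (happy)
429: 429 → 101 → 2 → 4 → 16 → 37 → 58 → 89 → 145 → 42 → 20 → 4  — repeats 4 (not happy)
469: 469 → 133 → 19 → 82 → 68 → 100 → 1  — reaches 1 (happy)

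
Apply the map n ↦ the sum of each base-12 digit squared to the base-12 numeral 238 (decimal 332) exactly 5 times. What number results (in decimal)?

332 = (2,3,8)_12 → 2² + 3² + 8² = 4 + 9 + 64 = 77
77 = (6,5)_12 → 6² + 5² = 36 + 25 = 61
61 = (5,1)_12 → 5² + 1² = 25 + 1 = 26
26 = (2,2)_12 → 2² + 2² = 4 + 4 = 8
8 = (8)_12 → 8² = 64

64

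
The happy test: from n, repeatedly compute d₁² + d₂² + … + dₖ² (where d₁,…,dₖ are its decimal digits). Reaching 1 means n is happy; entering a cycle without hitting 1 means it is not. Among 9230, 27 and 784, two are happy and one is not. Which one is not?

27

9230: 9230 → 94 → 97 → 130 → 10 → 1  — reaches 1 (happy)
27: 27 → 53 → 34 → 25 → 29 → 85 → 89 → 145 → 42 → 20 → 4 → 16 → 37 → 58 → 89  — repeats 89 (not happy)
784: 784 → 129 → 86 → 100 → 1  — reaches 1 (happy)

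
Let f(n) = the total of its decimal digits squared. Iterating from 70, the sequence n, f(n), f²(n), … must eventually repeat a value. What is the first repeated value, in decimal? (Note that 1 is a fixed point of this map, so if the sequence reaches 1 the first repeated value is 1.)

1

70 → 49
49 → 97
97 → 130
130 → 10
10 → 1  — reached the fixed point 1.
1 → 1, so 1 is the first repeated value.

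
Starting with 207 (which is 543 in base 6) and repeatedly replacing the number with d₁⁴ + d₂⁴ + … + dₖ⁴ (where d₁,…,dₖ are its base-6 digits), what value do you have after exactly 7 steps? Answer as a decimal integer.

338

207 = (5,4,3)_6 → 5⁴ + 4⁴ + 3⁴ = 625 + 256 + 81 = 962
962 = (4,2,4,2)_6 → 4⁴ + 2⁴ + 4⁴ + 2⁴ = 256 + 16 + 256 + 16 = 544
544 = (2,3,0,4)_6 → 2⁴ + 3⁴ + 0⁴ + 4⁴ = 16 + 81 + 0 + 256 = 353
353 = (1,3,4,5)_6 → 1⁴ + 3⁴ + 4⁴ + 5⁴ = 1 + 81 + 256 + 625 = 963
963 = (4,2,4,3)_6 → 4⁴ + 2⁴ + 4⁴ + 3⁴ = 256 + 16 + 256 + 81 = 609
609 = (2,4,5,3)_6 → 2⁴ + 4⁴ + 5⁴ + 3⁴ = 16 + 256 + 625 + 81 = 978
978 = (4,3,1,0)_6 → 4⁴ + 3⁴ + 1⁴ + 0⁴ = 256 + 81 + 1 + 0 = 338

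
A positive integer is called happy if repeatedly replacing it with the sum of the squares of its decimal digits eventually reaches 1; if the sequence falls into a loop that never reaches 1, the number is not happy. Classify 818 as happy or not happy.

happy

818 → 8² + 1² + 8² = 129
129 → 1² + 2² + 9² = 86
86 → 8² + 6² = 100
100 → 1² + 0² + 0² = 1  — reached 1.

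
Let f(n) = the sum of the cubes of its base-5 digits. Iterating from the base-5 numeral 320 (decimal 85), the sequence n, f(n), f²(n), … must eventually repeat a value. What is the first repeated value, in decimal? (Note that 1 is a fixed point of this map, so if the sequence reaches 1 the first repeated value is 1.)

35

85 = (3,2,0)_5 → 3³ + 2³ + 0³ = 35
35 = (1,2,0)_5 → 1³ + 2³ + 0³ = 9
9 = (1,4)_5 → 1³ + 4³ = 65
65 = (2,3,0)_5 → 2³ + 3³ + 0³ = 35  — 35 already appeared earlier.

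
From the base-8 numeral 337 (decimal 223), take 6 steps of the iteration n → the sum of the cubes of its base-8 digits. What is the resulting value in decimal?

223 = (3,3,7)_8 → 3³ + 3³ + 7³ = 27 + 27 + 343 = 397
397 = (6,1,5)_8 → 6³ + 1³ + 5³ = 216 + 1 + 125 = 342
342 = (5,2,6)_8 → 5³ + 2³ + 6³ = 125 + 8 + 216 = 349
349 = (5,3,5)_8 → 5³ + 3³ + 5³ = 125 + 27 + 125 = 277
277 = (4,2,5)_8 → 4³ + 2³ + 5³ = 64 + 8 + 125 = 197
197 = (3,0,5)_8 → 3³ + 0³ + 5³ = 27 + 0 + 125 = 152

152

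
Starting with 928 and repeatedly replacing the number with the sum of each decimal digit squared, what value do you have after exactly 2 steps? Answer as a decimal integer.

98

928 → 9² + 2² + 8² = 149
149 → 1² + 4² + 9² = 98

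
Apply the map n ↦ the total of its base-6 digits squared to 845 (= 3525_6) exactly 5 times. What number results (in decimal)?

845 = (3,5,2,5)_6 → 3² + 5² + 2² + 5² = 63
63 = (1,4,3)_6 → 1² + 4² + 3² = 26
26 = (4,2)_6 → 4² + 2² = 20
20 = (3,2)_6 → 3² + 2² = 13
13 = (2,1)_6 → 2² + 1² = 5

5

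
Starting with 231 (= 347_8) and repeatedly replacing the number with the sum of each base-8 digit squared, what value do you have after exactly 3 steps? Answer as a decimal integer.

231 = (3,4,7)_8 → 3² + 4² + 7² = 74
74 = (1,1,2)_8 → 1² + 1² + 2² = 6
6 = (6)_8 → 6² = 36

36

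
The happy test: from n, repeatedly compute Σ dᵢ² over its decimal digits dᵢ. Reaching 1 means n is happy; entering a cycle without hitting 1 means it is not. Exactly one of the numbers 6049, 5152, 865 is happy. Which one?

6049: 6049 → 133 → 19 → 82 → 68 → 100 → 1  — reaches 1 (happy)
5152: 5152 → 55 → 50 → 25 → 29 → 85 → 89 → 145 → 42 → 20 → 4 → 16 → 37 → 58 → 89  — repeats 89 (not happy)
865: 865 → 125 → 30 → 9 → 81 → 65 → 61 → 37 → 58 → 89 → 145 → 42 → 20 → 4 → 16 → 37  — repeats 37 (not happy)

6049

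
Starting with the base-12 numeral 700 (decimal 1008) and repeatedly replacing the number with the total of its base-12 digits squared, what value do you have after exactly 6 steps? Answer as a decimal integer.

41

1008 = (7,0,0)_12 → 7² + 0² + 0² = 49
49 = (4,1)_12 → 4² + 1² = 17
17 = (1,5)_12 → 1² + 5² = 26
26 = (2,2)_12 → 2² + 2² = 8
8 = (8)_12 → 8² = 64
64 = (5,4)_12 → 5² + 4² = 41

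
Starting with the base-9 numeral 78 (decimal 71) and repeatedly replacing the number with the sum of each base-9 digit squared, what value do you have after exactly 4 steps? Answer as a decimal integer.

71 = (7,8)_9 → 7² + 8² = 49 + 64 = 113
113 = (1,3,5)_9 → 1² + 3² + 5² = 1 + 9 + 25 = 35
35 = (3,8)_9 → 3² + 8² = 9 + 64 = 73
73 = (8,1)_9 → 8² + 1² = 64 + 1 = 65

65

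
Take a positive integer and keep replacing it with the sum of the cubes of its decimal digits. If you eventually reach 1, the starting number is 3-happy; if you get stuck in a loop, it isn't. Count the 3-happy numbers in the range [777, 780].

777: 777 → 1029 → 738 → 882 → 1032 → 36 → 243 → 99 → 1458 → 702 → 351 → 153 → 153  (repeats 153)
778: 778 → 1198 → 1243 → 100 → 1  (reaches 1)
779: 779 → 1415 → 191 → 731 → 371 → 371  (repeats 371)
780: 780 → 855 → 762 → 567 → 684 → 792 → 1080 → 513 → 153 → 153  (repeats 153)
3-happy: 778

1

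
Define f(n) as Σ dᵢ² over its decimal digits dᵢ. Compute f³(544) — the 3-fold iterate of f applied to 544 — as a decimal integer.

65

544 → 5² + 4² + 4² = 25 + 16 + 16 = 57
57 → 5² + 7² = 25 + 49 = 74
74 → 7² + 4² = 49 + 16 = 65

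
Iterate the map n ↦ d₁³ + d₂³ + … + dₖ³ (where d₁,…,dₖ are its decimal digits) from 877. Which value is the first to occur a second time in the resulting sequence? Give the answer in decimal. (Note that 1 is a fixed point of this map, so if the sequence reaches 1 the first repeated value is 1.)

877 → 8³ + 7³ + 7³ = 512 + 343 + 343 = 1198
1198 → 1³ + 1³ + 9³ + 8³ = 1 + 1 + 729 + 512 = 1243
1243 → 1³ + 2³ + 4³ + 3³ = 1 + 8 + 64 + 27 = 100
100 → 1³ + 0³ + 0³ = 1 + 0 + 0 = 1  — reached the fixed point 1.
1 → 1, so 1 is the first repeated value.

1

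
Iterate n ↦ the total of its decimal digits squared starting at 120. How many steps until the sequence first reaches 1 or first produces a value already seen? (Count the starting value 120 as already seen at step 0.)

120 → 1² + 2² + 0² = 1 + 4 + 0 = 5
5 → 5² = 25
25 → 2² + 5² = 4 + 25 = 29
29 → 2² + 9² = 4 + 81 = 85
85 → 8² + 5² = 64 + 25 = 89
89 → 8² + 9² = 64 + 81 = 145
145 → 1² + 4² + 5² = 1 + 16 + 25 = 42
42 → 4² + 2² = 16 + 4 = 20
20 → 2² + 0² = 4 + 0 = 4
4 → 4² = 16
16 → 1² + 6² = 1 + 36 = 37
37 → 3² + 7² = 9 + 49 = 58
58 → 5² + 8² = 25 + 64 = 89  — 89 repeats.
That took 13 steps.

13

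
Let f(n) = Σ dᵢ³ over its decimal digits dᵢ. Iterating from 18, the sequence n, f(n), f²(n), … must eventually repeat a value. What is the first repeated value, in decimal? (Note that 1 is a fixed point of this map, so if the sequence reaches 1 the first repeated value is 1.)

153

18 → 1³ + 8³ = 1 + 512 = 513
513 → 5³ + 1³ + 3³ = 125 + 1 + 27 = 153
153 → 1³ + 5³ + 3³ = 1 + 125 + 27 = 153  — 153 already appeared earlier.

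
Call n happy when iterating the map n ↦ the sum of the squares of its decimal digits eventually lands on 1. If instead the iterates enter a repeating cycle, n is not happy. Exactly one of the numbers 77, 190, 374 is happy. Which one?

190

77: 77 → 98 → 145 → 42 → 20 → 4 → 16 → 37 → 58 → 89 → 145  — repeats 145 (not happy)
190: 190 → 82 → 68 → 100 → 1  — reaches 1 (happy)
374: 374 → 74 → 65 → 61 → 37 → 58 → 89 → 145 → 42 → 20 → 4 → 16 → 37  — repeats 37 (not happy)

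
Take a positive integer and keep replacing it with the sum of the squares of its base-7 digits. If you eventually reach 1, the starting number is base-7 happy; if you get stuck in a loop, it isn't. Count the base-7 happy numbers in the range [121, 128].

1

121: 121 → 17 → 13 → 37 → 29 → 17  — not base-7 happy
122: 122 → 22 → 10 → 10  — not base-7 happy
123: 123 → 29 → 17 → 13 → 37 → 29  — not base-7 happy
124: 124 → 38 → 34 → 52 → 10 → 10  — not base-7 happy
125: 125 → 49 → 1  — base-7 happy
126: 126 → 20 → 40 → 50 → 2 → 4 → 16 → 8 → 2  — not base-7 happy
127: 127 → 21 → 9 → 5 → 25 → 25  — not base-7 happy
128: 128 → 24 → 18 → 20 → 40 → 50 → 2 → 4 → 16 → 8 → 2  — not base-7 happy
base-7 happy: 125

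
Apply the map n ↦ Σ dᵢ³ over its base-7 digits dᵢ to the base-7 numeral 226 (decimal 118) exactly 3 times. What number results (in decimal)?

244

118 = (2,2,6)_7 → 2³ + 2³ + 6³ = 8 + 8 + 216 = 232
232 = (4,5,1)_7 → 4³ + 5³ + 1³ = 64 + 125 + 1 = 190
190 = (3,6,1)_7 → 3³ + 6³ + 1³ = 27 + 216 + 1 = 244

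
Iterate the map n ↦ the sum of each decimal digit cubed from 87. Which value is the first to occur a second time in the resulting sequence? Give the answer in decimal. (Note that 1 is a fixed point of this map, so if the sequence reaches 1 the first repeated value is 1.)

87 → 8³ + 7³ = 855
855 → 8³ + 5³ + 5³ = 762
762 → 7³ + 6³ + 2³ = 567
567 → 5³ + 6³ + 7³ = 684
684 → 6³ + 8³ + 4³ = 792
792 → 7³ + 9³ + 2³ = 1080
1080 → 1³ + 0³ + 8³ + 0³ = 513
513 → 5³ + 1³ + 3³ = 153
153 → 1³ + 5³ + 3³ = 153  — 153 already appeared earlier.

153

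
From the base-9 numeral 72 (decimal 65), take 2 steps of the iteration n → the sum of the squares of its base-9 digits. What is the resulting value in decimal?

65 = (7,2)_9 → 7² + 2² = 53
53 = (5,8)_9 → 5² + 8² = 89

89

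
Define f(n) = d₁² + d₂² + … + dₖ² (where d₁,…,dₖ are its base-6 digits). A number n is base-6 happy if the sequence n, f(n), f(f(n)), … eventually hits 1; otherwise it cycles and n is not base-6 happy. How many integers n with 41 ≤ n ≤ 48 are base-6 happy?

1

41: 41 → 26 → 20 → 13 → 5 → 25 → 17 → 29 → 41  — not base-6 happy
42: 42 → 2 → 4 → 16 → 20 → 13 → 5 → 25 → 17 → 29 → 41 → 26 → 20  — not base-6 happy
43: 43 → 3 → 9 → 10 → 17 → 29 → 41 → 26 → 20 → 13 → 5 → 25 → 17  — not base-6 happy
44: 44 → 6 → 1  — base-6 happy
45: 45 → 11 → 26 → 20 → 13 → 5 → 25 → 17 → 29 → 41 → 26  — not base-6 happy
46: 46 → 18 → 9 → 10 → 17 → 29 → 41 → 26 → 20 → 13 → 5 → 25 → 17  — not base-6 happy
47: 47 → 27 → 25 → 17 → 29 → 41 → 26 → 20 → 13 → 5 → 25  — not base-6 happy
48: 48 → 5 → 25 → 17 → 29 → 41 → 26 → 20 → 13 → 5  — not base-6 happy
base-6 happy: 44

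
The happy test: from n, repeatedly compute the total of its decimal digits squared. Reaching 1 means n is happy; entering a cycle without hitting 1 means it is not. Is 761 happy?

happy

761 → 7² + 6² + 1² = 86
86 → 8² + 6² = 100
100 → 1² + 0² + 0² = 1  — reached 1.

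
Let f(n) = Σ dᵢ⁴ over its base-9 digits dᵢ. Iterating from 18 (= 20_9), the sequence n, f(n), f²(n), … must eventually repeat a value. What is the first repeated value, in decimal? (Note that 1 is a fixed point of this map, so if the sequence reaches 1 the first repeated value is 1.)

18 = (2,0)_9 → 2⁴ + 0⁴ = 16 + 0 = 16
16 = (1,7)_9 → 1⁴ + 7⁴ = 1 + 2401 = 2402
2402 = (3,2,5,8)_9 → 3⁴ + 2⁴ + 5⁴ + 8⁴ = 81 + 16 + 625 + 4096 = 4818
4818 = (6,5,4,3)_9 → 6⁴ + 5⁴ + 4⁴ + 3⁴ = 1296 + 625 + 256 + 81 = 2258
2258 = (3,0,7,8)_9 → 3⁴ + 0⁴ + 7⁴ + 8⁴ = 81 + 0 + 2401 + 4096 = 6578
6578 = (1,0,0,1,8)_9 → 1⁴ + 0⁴ + 0⁴ + 1⁴ + 8⁴ = 1 + 0 + 0 + 1 + 4096 = 4098
4098 = (5,5,5,3)_9 → 5⁴ + 5⁴ + 5⁴ + 3⁴ = 625 + 625 + 625 + 81 = 1956
1956 = (2,6,1,3)_9 → 2⁴ + 6⁴ + 1⁴ + 3⁴ = 16 + 1296 + 1 + 81 = 1394
1394 = (1,8,1,8)_9 → 1⁴ + 8⁴ + 1⁴ + 8⁴ = 1 + 4096 + 1 + 4096 = 8194
8194 = (1,2,2,1,4)_9 → 1⁴ + 2⁴ + 2⁴ + 1⁴ + 4⁴ = 1 + 16 + 16 + 1 + 256 = 290
290 = (3,5,2)_9 → 3⁴ + 5⁴ + 2⁴ = 81 + 625 + 16 = 722
722 = (8,8,2)_9 → 8⁴ + 8⁴ + 2⁴ = 4096 + 4096 + 16 = 8208
8208 = (1,2,2,3,0)_9 → 1⁴ + 2⁴ + 2⁴ + 3⁴ + 0⁴ = 1 + 16 + 16 + 81 + 0 = 114
114 = (1,3,6)_9 → 1⁴ + 3⁴ + 6⁴ = 1 + 81 + 1296 = 1378
1378 = (1,8,0,1)_9 → 1⁴ + 8⁴ + 0⁴ + 1⁴ = 1 + 4096 + 0 + 1 = 4098  — 4098 already appeared earlier.

4098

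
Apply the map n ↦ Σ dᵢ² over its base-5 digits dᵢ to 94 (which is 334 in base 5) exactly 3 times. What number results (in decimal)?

18

94 = (3,3,4)_5 → 3² + 3² + 4² = 34
34 = (1,1,4)_5 → 1² + 1² + 4² = 18
18 = (3,3)_5 → 3² + 3² = 18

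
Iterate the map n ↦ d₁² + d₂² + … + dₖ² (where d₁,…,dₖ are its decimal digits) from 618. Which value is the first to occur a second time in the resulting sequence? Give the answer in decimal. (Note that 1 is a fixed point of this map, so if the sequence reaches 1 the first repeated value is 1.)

4

618 → 6² + 1² + 8² = 36 + 1 + 64 = 101
101 → 1² + 0² + 1² = 1 + 0 + 1 = 2
2 → 2² = 4
4 → 4² = 16
16 → 1² + 6² = 1 + 36 = 37
37 → 3² + 7² = 9 + 49 = 58
58 → 5² + 8² = 25 + 64 = 89
89 → 8² + 9² = 64 + 81 = 145
145 → 1² + 4² + 5² = 1 + 16 + 25 = 42
42 → 4² + 2² = 16 + 4 = 20
20 → 2² + 0² = 4 + 0 = 4  — 4 already appeared earlier.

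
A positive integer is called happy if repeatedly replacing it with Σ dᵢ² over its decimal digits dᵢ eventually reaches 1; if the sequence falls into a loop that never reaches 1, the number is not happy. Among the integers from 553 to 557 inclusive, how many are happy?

1

553: 553 → 59 → 106 → 37 → 58 → 89 → 145 → 42 → 20 → 4 → 16 → 37  — not happy
554: 554 → 66 → 72 → 53 → 34 → 25 → 29 → 85 → 89 → 145 → 42 → 20 → 4 → 16 → 37 → 58 → 89  — not happy
555: 555 → 75 → 74 → 65 → 61 → 37 → 58 → 89 → 145 → 42 → 20 → 4 → 16 → 37  — not happy
556: 556 → 86 → 100 → 1  — happy
557: 557 → 99 → 162 → 41 → 17 → 50 → 25 → 29 → 85 → 89 → 145 → 42 → 20 → 4 → 16 → 37 → 58 → 89  — not happy
happy: 556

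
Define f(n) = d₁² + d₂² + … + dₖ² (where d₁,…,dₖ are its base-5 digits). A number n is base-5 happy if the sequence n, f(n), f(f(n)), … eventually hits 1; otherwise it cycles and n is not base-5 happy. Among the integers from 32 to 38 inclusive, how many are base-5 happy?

32: 32 → 6 → 2 → 4 → 16 → 10 → 4  (repeats 4)
33: 33 → 11 → 5 → 1  (reaches 1)
34: 34 → 18 → 18  (repeats 18)
35: 35 → 5 → 1  (reaches 1)
36: 36 → 6 → 2 → 4 → 16 → 10 → 4  (repeats 4)
37: 37 → 9 → 17 → 13 → 13  (repeats 13)
38: 38 → 14 → 20 → 16 → 10 → 4 → 16  (repeats 16)
base-5 happy: 33, 35

2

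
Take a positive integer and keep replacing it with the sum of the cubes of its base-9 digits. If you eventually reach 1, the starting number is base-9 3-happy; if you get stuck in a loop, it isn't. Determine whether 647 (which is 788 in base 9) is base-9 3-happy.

647 = (7,8,8)_9 → 7³ + 8³ + 8³ = 1367
1367 = (1,7,7,8)_9 → 1³ + 7³ + 7³ + 8³ = 1199
1199 = (1,5,7,2)_9 → 1³ + 5³ + 7³ + 2³ = 477
477 = (5,8,0)_9 → 5³ + 8³ + 0³ = 637
637 = (7,7,7)_9 → 7³ + 7³ + 7³ = 1029
1029 = (1,3,6,3)_9 → 1³ + 3³ + 6³ + 3³ = 271
271 = (3,3,1)_9 → 3³ + 3³ + 1³ = 55
55 = (6,1)_9 → 6³ + 1³ = 217
217 = (2,6,1)_9 → 2³ + 6³ + 1³ = 225
225 = (2,7,0)_9 → 2³ + 7³ + 0³ = 351
351 = (4,3,0)_9 → 4³ + 3³ + 0³ = 91
91 = (1,1,1)_9 → 1³ + 1³ + 1³ = 3
3 = (3)_9 → 3³ = 27
27 = (3,0)_9 → 3³ + 0³ = 27  — 27 already seen; the sequence cycles without reaching 1.

not base-9 3-happy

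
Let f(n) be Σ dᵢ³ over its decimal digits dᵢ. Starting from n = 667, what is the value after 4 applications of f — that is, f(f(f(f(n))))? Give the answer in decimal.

190

667 → 6³ + 6³ + 7³ = 216 + 216 + 343 = 775
775 → 7³ + 7³ + 5³ = 343 + 343 + 125 = 811
811 → 8³ + 1³ + 1³ = 512 + 1 + 1 = 514
514 → 5³ + 1³ + 4³ = 125 + 1 + 64 = 190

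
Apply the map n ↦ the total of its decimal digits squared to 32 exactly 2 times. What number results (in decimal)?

10

32 → 13
13 → 10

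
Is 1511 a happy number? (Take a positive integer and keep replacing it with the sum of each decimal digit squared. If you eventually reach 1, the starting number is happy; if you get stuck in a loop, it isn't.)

happy

1511 → 1² + 5² + 1² + 1² = 1 + 25 + 1 + 1 = 28
28 → 2² + 8² = 4 + 64 = 68
68 → 6² + 8² = 36 + 64 = 100
100 → 1² + 0² + 0² = 1 + 0 + 0 = 1  — reached 1.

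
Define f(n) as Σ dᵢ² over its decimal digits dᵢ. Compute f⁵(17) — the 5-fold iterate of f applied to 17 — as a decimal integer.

89

17 → 1² + 7² = 50
50 → 5² + 0² = 25
25 → 2² + 5² = 29
29 → 2² + 9² = 85
85 → 8² + 5² = 89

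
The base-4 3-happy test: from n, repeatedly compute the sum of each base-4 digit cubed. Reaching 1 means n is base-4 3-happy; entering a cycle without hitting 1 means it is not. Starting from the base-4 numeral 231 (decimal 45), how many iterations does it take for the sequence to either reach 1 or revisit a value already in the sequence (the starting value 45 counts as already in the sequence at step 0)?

45 = (2,3,1)_4 → 2³ + 3³ + 1³ = 36
36 = (2,1,0)_4 → 2³ + 1³ + 0³ = 9
9 = (2,1)_4 → 2³ + 1³ = 9  — 9 repeats.
That took 3 steps.

3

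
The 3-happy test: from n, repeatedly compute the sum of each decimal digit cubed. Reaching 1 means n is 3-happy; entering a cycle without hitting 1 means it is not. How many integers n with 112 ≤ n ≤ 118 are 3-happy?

112: 112 → 10 → 1  — 3-happy
113: 113 → 29 → 737 → 713 → 371 → 371  — not 3-happy
114: 114 → 66 → 432 → 99 → 1458 → 702 → 351 → 153 → 153  — not 3-happy
115: 115 → 127 → 352 → 160 → 217 → 352  — not 3-happy
116: 116 → 218 → 521 → 134 → 92 → 737 → 713 → 371 → 371  — not 3-happy
117: 117 → 345 → 216 → 225 → 141 → 66 → 432 → 99 → 1458 → 702 → 351 → 153 → 153  — not 3-happy
118: 118 → 514 → 190 → 730 → 370 → 370  — not 3-happy
3-happy: 112

1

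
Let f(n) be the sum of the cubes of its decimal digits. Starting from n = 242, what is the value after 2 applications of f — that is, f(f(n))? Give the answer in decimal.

512

242 → 2³ + 4³ + 2³ = 80
80 → 8³ + 0³ = 512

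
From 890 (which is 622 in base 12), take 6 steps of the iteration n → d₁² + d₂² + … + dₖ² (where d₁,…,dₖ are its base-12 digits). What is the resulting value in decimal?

890 = (6,2,2)_12 → 6² + 2² + 2² = 44
44 = (3,8)_12 → 3² + 8² = 73
73 = (6,1)_12 → 6² + 1² = 37
37 = (3,1)_12 → 3² + 1² = 10
10 = (10)_12 → 10² = 100
100 = (8,4)_12 → 8² + 4² = 80

80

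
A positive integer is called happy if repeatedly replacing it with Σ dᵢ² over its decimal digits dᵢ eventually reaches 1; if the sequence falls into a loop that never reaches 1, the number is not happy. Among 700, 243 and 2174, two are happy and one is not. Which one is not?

700: 700 → 49 → 97 → 130 → 10 → 1  — reaches 1 (happy)
243: 243 → 29 → 85 → 89 → 145 → 42 → 20 → 4 → 16 → 37 → 58 → 89  — repeats 89 (not happy)
2174: 2174 → 70 → 49 → 97 → 130 → 10 → 1  — reaches 1 (happy)

243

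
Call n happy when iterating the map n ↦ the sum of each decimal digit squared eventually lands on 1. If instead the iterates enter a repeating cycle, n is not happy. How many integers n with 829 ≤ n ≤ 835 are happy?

1

829: 829 → 149 → 98 → 145 → 42 → 20 → 4 → 16 → 37 → 58 → 89 → 145  — not happy
830: 830 → 73 → 58 → 89 → 145 → 42 → 20 → 4 → 16 → 37 → 58  — not happy
831: 831 → 74 → 65 → 61 → 37 → 58 → 89 → 145 → 42 → 20 → 4 → 16 → 37  — not happy
832: 832 → 77 → 98 → 145 → 42 → 20 → 4 → 16 → 37 → 58 → 89 → 145  — not happy
833: 833 → 82 → 68 → 100 → 1  — happy
834: 834 → 89 → 145 → 42 → 20 → 4 → 16 → 37 → 58 → 89  — not happy
835: 835 → 98 → 145 → 42 → 20 → 4 → 16 → 37 → 58 → 89 → 145  — not happy
happy: 833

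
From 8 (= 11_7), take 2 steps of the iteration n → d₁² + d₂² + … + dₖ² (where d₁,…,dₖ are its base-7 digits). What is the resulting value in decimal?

8 = (1,1)_7 → 1² + 1² = 2
2 = (2)_7 → 2² = 4

4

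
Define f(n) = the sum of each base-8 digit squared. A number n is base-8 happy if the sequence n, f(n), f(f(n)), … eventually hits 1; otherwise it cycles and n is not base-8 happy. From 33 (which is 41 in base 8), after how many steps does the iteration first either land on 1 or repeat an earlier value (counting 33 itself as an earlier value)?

33 = (4,1)_8 → 4² + 1² = 17
17 = (2,1)_8 → 2² + 1² = 5
5 = (5)_8 → 5² = 25
25 = (3,1)_8 → 3² + 1² = 10
10 = (1,2)_8 → 1² + 2² = 5  — 5 repeats.
That took 5 steps.

5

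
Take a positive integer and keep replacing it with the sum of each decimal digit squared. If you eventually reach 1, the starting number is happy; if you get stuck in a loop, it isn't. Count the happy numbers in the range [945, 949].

945: 945 → 122 → 9 → 81 → 65 → 61 → 37 → 58 → 89 → 145 → 42 → 20 → 4 → 16 → 37  — not happy
946: 946 → 133 → 19 → 82 → 68 → 100 → 1  — happy
947: 947 → 146 → 53 → 34 → 25 → 29 → 85 → 89 → 145 → 42 → 20 → 4 → 16 → 37 → 58 → 89  — not happy
948: 948 → 161 → 38 → 73 → 58 → 89 → 145 → 42 → 20 → 4 → 16 → 37 → 58  — not happy
949: 949 → 178 → 114 → 18 → 65 → 61 → 37 → 58 → 89 → 145 → 42 → 20 → 4 → 16 → 37  — not happy
happy: 946

1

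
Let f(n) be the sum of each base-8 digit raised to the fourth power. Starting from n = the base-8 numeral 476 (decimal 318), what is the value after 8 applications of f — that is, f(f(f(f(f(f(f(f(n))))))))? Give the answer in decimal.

318 = (4,7,6)_8 → 4⁴ + 7⁴ + 6⁴ = 3953
3953 = (7,5,6,1)_8 → 7⁴ + 5⁴ + 6⁴ + 1⁴ = 4323
4323 = (1,0,3,4,3)_8 → 1⁴ + 0⁴ + 3⁴ + 4⁴ + 3⁴ = 419
419 = (6,4,3)_8 → 6⁴ + 4⁴ + 3⁴ = 1633
1633 = (3,1,4,1)_8 → 3⁴ + 1⁴ + 4⁴ + 1⁴ = 339
339 = (5,2,3)_8 → 5⁴ + 2⁴ + 3⁴ = 722
722 = (1,3,2,2)_8 → 1⁴ + 3⁴ + 2⁴ + 2⁴ = 114
114 = (1,6,2)_8 → 1⁴ + 6⁴ + 2⁴ = 1313

1313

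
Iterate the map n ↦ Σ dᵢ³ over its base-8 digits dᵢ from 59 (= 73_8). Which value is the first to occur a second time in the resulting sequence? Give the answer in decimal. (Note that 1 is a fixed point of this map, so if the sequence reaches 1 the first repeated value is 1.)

59 = (7,3)_8 → 7³ + 3³ = 370
370 = (5,6,2)_8 → 5³ + 6³ + 2³ = 349
349 = (5,3,5)_8 → 5³ + 3³ + 5³ = 277
277 = (4,2,5)_8 → 4³ + 2³ + 5³ = 197
197 = (3,0,5)_8 → 3³ + 0³ + 5³ = 152
152 = (2,3,0)_8 → 2³ + 3³ + 0³ = 35
35 = (4,3)_8 → 4³ + 3³ = 91
91 = (1,3,3)_8 → 1³ + 3³ + 3³ = 55
55 = (6,7)_8 → 6³ + 7³ = 559
559 = (1,0,5,7)_8 → 1³ + 0³ + 5³ + 7³ = 469
469 = (7,2,5)_8 → 7³ + 2³ + 5³ = 476
476 = (7,3,4)_8 → 7³ + 3³ + 4³ = 434
434 = (6,6,2)_8 → 6³ + 6³ + 2³ = 440
440 = (6,7,0)_8 → 6³ + 7³ + 0³ = 559  — 559 already appeared earlier.

559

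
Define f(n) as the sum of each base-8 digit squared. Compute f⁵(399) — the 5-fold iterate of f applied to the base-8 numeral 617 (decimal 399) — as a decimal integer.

26

399 = (6,1,7)_8 → 6² + 1² + 7² = 36 + 1 + 49 = 86
86 = (1,2,6)_8 → 1² + 2² + 6² = 1 + 4 + 36 = 41
41 = (5,1)_8 → 5² + 1² = 25 + 1 = 26
26 = (3,2)_8 → 3² + 2² = 9 + 4 = 13
13 = (1,5)_8 → 1² + 5² = 1 + 25 = 26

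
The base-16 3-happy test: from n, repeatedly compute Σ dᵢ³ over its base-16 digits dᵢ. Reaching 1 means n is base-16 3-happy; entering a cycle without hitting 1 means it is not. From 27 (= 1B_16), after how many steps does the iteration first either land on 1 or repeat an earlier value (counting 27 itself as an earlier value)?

27 = (1,11)_16 → 1³ + 11³ = 1 + 1331 = 1332
1332 = (5,3,4)_16 → 5³ + 3³ + 4³ = 125 + 27 + 64 = 216
216 = (13,8)_16 → 13³ + 8³ = 2197 + 512 = 2709
2709 = (10,9,5)_16 → 10³ + 9³ + 5³ = 1000 + 729 + 125 = 1854
1854 = (7,3,14)_16 → 7³ + 3³ + 14³ = 343 + 27 + 2744 = 3114
3114 = (12,2,10)_16 → 12³ + 2³ + 10³ = 1728 + 8 + 1000 = 2736
2736 = (10,11,0)_16 → 10³ + 11³ + 0³ = 1000 + 1331 + 0 = 2331
2331 = (9,1,11)_16 → 9³ + 1³ + 11³ = 729 + 1 + 1331 = 2061
2061 = (8,0,13)_16 → 8³ + 0³ + 13³ = 512 + 0 + 2197 = 2709  — 2709 repeats.
That took 9 steps.

9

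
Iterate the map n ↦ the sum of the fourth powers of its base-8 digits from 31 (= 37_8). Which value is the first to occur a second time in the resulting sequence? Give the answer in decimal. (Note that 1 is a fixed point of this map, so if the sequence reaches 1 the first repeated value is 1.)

31 = (3,7)_8 → 3⁴ + 7⁴ = 81 + 2401 = 2482
2482 = (4,6,6,2)_8 → 4⁴ + 6⁴ + 6⁴ + 2⁴ = 256 + 1296 + 1296 + 16 = 2864
2864 = (5,4,6,0)_8 → 5⁴ + 4⁴ + 6⁴ + 0⁴ = 625 + 256 + 1296 + 0 = 2177
2177 = (4,2,0,1)_8 → 4⁴ + 2⁴ + 0⁴ + 1⁴ = 256 + 16 + 0 + 1 = 273
273 = (4,2,1)_8 → 4⁴ + 2⁴ + 1⁴ = 256 + 16 + 1 = 273  — 273 already appeared earlier.

273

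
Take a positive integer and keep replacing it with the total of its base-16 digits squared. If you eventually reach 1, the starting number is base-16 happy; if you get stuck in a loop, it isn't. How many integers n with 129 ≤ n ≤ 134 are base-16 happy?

129: 129 → 65 → 17 → 2 → 4 → 16 → 1  — base-16 happy
130: 130 → 68 → 32 → 4 → 16 → 1  — base-16 happy
131: 131 → 73 → 97 → 37 → 29 → 170 → 200 → 208 → 169 → 181 → 146 → 85 → 50 → 13 → 169  — not base-16 happy
132: 132 → 80 → 25 → 82 → 29 → 170 → 200 → 208 → 169 → 181 → 146 → 85 → 50 → 13 → 169  — not base-16 happy
133: 133 → 89 → 106 → 136 → 128 → 64 → 16 → 1  — base-16 happy
134: 134 → 100 → 52 → 25 → 82 → 29 → 170 → 200 → 208 → 169 → 181 → 146 → 85 → 50 → 13 → 169  — not base-16 happy
base-16 happy: 129, 130, 133

3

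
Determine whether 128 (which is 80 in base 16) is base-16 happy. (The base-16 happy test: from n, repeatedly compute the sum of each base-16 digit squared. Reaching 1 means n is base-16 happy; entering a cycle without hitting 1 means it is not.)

128 = (8,0)_16 → 8² + 0² = 64 + 0 = 64
64 = (4,0)_16 → 4² + 0² = 16 + 0 = 16
16 = (1,0)_16 → 1² + 0² = 1 + 0 = 1  — reached 1.

base-16 happy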